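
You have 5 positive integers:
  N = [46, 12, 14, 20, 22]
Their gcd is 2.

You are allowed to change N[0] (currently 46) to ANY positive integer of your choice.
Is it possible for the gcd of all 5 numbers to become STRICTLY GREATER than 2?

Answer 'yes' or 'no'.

Current gcd = 2
gcd of all OTHER numbers (without N[0]=46): gcd([12, 14, 20, 22]) = 2
The new gcd after any change is gcd(2, new_value).
This can be at most 2.
Since 2 = old gcd 2, the gcd can only stay the same or decrease.

Answer: no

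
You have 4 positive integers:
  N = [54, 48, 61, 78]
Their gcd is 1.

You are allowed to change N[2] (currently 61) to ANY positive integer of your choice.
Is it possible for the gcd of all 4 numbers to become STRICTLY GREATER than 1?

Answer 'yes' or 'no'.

Current gcd = 1
gcd of all OTHER numbers (without N[2]=61): gcd([54, 48, 78]) = 6
The new gcd after any change is gcd(6, new_value).
This can be at most 6.
Since 6 > old gcd 1, the gcd CAN increase (e.g., set N[2] = 6).

Answer: yes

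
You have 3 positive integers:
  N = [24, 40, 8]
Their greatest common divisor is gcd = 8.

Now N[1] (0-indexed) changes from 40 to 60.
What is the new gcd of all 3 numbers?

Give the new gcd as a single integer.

Numbers: [24, 40, 8], gcd = 8
Change: index 1, 40 -> 60
gcd of the OTHER numbers (without index 1): gcd([24, 8]) = 8
New gcd = gcd(g_others, new_val) = gcd(8, 60) = 4

Answer: 4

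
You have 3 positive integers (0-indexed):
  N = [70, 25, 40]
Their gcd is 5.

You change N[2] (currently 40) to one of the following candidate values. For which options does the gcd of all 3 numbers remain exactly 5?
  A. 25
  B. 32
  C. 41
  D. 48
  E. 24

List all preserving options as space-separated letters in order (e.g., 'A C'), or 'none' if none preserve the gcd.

Answer: A

Derivation:
Old gcd = 5; gcd of others (without N[2]) = 5
New gcd for candidate v: gcd(5, v). Preserves old gcd iff gcd(5, v) = 5.
  Option A: v=25, gcd(5,25)=5 -> preserves
  Option B: v=32, gcd(5,32)=1 -> changes
  Option C: v=41, gcd(5,41)=1 -> changes
  Option D: v=48, gcd(5,48)=1 -> changes
  Option E: v=24, gcd(5,24)=1 -> changes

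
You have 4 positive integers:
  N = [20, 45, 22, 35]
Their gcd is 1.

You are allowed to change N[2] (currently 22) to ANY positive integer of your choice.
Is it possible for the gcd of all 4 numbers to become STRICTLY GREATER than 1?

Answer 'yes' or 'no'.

Answer: yes

Derivation:
Current gcd = 1
gcd of all OTHER numbers (without N[2]=22): gcd([20, 45, 35]) = 5
The new gcd after any change is gcd(5, new_value).
This can be at most 5.
Since 5 > old gcd 1, the gcd CAN increase (e.g., set N[2] = 5).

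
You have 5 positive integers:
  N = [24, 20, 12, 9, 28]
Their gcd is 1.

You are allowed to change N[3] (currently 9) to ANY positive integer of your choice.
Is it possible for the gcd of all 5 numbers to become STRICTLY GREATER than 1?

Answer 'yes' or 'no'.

Current gcd = 1
gcd of all OTHER numbers (without N[3]=9): gcd([24, 20, 12, 28]) = 4
The new gcd after any change is gcd(4, new_value).
This can be at most 4.
Since 4 > old gcd 1, the gcd CAN increase (e.g., set N[3] = 4).

Answer: yes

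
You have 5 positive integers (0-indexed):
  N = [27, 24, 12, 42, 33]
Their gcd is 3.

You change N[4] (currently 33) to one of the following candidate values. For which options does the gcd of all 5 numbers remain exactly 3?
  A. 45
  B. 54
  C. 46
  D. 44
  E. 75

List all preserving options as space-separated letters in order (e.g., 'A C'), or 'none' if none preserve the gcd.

Answer: A B E

Derivation:
Old gcd = 3; gcd of others (without N[4]) = 3
New gcd for candidate v: gcd(3, v). Preserves old gcd iff gcd(3, v) = 3.
  Option A: v=45, gcd(3,45)=3 -> preserves
  Option B: v=54, gcd(3,54)=3 -> preserves
  Option C: v=46, gcd(3,46)=1 -> changes
  Option D: v=44, gcd(3,44)=1 -> changes
  Option E: v=75, gcd(3,75)=3 -> preserves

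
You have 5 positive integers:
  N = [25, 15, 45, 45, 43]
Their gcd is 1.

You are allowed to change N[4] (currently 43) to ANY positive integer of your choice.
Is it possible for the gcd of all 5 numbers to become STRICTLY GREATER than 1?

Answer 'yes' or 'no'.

Answer: yes

Derivation:
Current gcd = 1
gcd of all OTHER numbers (without N[4]=43): gcd([25, 15, 45, 45]) = 5
The new gcd after any change is gcd(5, new_value).
This can be at most 5.
Since 5 > old gcd 1, the gcd CAN increase (e.g., set N[4] = 5).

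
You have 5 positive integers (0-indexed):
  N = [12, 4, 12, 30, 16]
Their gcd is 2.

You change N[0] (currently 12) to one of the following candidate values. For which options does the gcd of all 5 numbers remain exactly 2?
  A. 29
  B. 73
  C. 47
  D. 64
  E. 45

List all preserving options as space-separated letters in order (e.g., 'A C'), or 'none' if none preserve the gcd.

Old gcd = 2; gcd of others (without N[0]) = 2
New gcd for candidate v: gcd(2, v). Preserves old gcd iff gcd(2, v) = 2.
  Option A: v=29, gcd(2,29)=1 -> changes
  Option B: v=73, gcd(2,73)=1 -> changes
  Option C: v=47, gcd(2,47)=1 -> changes
  Option D: v=64, gcd(2,64)=2 -> preserves
  Option E: v=45, gcd(2,45)=1 -> changes

Answer: D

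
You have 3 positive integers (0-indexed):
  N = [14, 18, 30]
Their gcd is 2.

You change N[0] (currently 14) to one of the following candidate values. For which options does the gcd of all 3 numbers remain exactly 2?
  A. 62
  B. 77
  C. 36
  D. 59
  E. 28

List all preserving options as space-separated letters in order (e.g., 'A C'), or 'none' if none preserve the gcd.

Old gcd = 2; gcd of others (without N[0]) = 6
New gcd for candidate v: gcd(6, v). Preserves old gcd iff gcd(6, v) = 2.
  Option A: v=62, gcd(6,62)=2 -> preserves
  Option B: v=77, gcd(6,77)=1 -> changes
  Option C: v=36, gcd(6,36)=6 -> changes
  Option D: v=59, gcd(6,59)=1 -> changes
  Option E: v=28, gcd(6,28)=2 -> preserves

Answer: A E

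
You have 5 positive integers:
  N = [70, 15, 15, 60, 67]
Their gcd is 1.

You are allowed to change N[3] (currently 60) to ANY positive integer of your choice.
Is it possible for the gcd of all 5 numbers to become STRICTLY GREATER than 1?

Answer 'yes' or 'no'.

Answer: no

Derivation:
Current gcd = 1
gcd of all OTHER numbers (without N[3]=60): gcd([70, 15, 15, 67]) = 1
The new gcd after any change is gcd(1, new_value).
This can be at most 1.
Since 1 = old gcd 1, the gcd can only stay the same or decrease.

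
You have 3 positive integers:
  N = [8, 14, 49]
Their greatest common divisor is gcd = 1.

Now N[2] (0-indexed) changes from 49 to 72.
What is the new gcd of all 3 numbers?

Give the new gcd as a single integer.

Answer: 2

Derivation:
Numbers: [8, 14, 49], gcd = 1
Change: index 2, 49 -> 72
gcd of the OTHER numbers (without index 2): gcd([8, 14]) = 2
New gcd = gcd(g_others, new_val) = gcd(2, 72) = 2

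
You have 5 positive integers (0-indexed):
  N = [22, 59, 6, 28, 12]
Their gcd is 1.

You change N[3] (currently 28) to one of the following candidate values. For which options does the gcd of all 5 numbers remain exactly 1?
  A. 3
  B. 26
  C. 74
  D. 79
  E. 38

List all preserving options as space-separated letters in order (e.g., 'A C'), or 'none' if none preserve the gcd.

Old gcd = 1; gcd of others (without N[3]) = 1
New gcd for candidate v: gcd(1, v). Preserves old gcd iff gcd(1, v) = 1.
  Option A: v=3, gcd(1,3)=1 -> preserves
  Option B: v=26, gcd(1,26)=1 -> preserves
  Option C: v=74, gcd(1,74)=1 -> preserves
  Option D: v=79, gcd(1,79)=1 -> preserves
  Option E: v=38, gcd(1,38)=1 -> preserves

Answer: A B C D E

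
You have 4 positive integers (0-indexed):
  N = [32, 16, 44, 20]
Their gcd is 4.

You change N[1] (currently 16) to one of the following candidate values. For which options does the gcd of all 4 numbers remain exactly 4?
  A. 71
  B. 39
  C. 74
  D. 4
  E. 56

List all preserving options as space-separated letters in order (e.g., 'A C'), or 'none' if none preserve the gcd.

Old gcd = 4; gcd of others (without N[1]) = 4
New gcd for candidate v: gcd(4, v). Preserves old gcd iff gcd(4, v) = 4.
  Option A: v=71, gcd(4,71)=1 -> changes
  Option B: v=39, gcd(4,39)=1 -> changes
  Option C: v=74, gcd(4,74)=2 -> changes
  Option D: v=4, gcd(4,4)=4 -> preserves
  Option E: v=56, gcd(4,56)=4 -> preserves

Answer: D E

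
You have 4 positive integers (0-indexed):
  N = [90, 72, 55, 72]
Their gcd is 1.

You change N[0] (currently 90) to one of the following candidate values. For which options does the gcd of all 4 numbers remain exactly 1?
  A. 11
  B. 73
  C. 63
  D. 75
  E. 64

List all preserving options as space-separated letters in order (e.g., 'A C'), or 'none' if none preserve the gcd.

Answer: A B C D E

Derivation:
Old gcd = 1; gcd of others (without N[0]) = 1
New gcd for candidate v: gcd(1, v). Preserves old gcd iff gcd(1, v) = 1.
  Option A: v=11, gcd(1,11)=1 -> preserves
  Option B: v=73, gcd(1,73)=1 -> preserves
  Option C: v=63, gcd(1,63)=1 -> preserves
  Option D: v=75, gcd(1,75)=1 -> preserves
  Option E: v=64, gcd(1,64)=1 -> preserves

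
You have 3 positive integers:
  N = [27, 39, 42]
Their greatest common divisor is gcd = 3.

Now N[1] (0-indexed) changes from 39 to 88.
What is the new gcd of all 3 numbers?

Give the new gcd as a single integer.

Answer: 1

Derivation:
Numbers: [27, 39, 42], gcd = 3
Change: index 1, 39 -> 88
gcd of the OTHER numbers (without index 1): gcd([27, 42]) = 3
New gcd = gcd(g_others, new_val) = gcd(3, 88) = 1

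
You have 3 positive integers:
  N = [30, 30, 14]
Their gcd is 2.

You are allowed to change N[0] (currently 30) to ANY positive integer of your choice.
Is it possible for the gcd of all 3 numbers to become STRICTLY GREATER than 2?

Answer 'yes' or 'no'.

Answer: no

Derivation:
Current gcd = 2
gcd of all OTHER numbers (without N[0]=30): gcd([30, 14]) = 2
The new gcd after any change is gcd(2, new_value).
This can be at most 2.
Since 2 = old gcd 2, the gcd can only stay the same or decrease.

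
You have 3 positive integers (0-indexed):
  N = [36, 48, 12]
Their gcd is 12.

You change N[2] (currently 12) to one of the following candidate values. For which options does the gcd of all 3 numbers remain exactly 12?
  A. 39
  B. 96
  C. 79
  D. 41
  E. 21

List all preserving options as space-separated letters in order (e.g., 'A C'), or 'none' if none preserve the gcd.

Old gcd = 12; gcd of others (without N[2]) = 12
New gcd for candidate v: gcd(12, v). Preserves old gcd iff gcd(12, v) = 12.
  Option A: v=39, gcd(12,39)=3 -> changes
  Option B: v=96, gcd(12,96)=12 -> preserves
  Option C: v=79, gcd(12,79)=1 -> changes
  Option D: v=41, gcd(12,41)=1 -> changes
  Option E: v=21, gcd(12,21)=3 -> changes

Answer: B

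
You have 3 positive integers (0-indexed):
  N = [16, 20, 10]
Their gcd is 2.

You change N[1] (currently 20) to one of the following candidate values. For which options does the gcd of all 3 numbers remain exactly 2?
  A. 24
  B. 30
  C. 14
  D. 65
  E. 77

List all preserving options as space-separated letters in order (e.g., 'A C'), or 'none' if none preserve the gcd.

Old gcd = 2; gcd of others (without N[1]) = 2
New gcd for candidate v: gcd(2, v). Preserves old gcd iff gcd(2, v) = 2.
  Option A: v=24, gcd(2,24)=2 -> preserves
  Option B: v=30, gcd(2,30)=2 -> preserves
  Option C: v=14, gcd(2,14)=2 -> preserves
  Option D: v=65, gcd(2,65)=1 -> changes
  Option E: v=77, gcd(2,77)=1 -> changes

Answer: A B C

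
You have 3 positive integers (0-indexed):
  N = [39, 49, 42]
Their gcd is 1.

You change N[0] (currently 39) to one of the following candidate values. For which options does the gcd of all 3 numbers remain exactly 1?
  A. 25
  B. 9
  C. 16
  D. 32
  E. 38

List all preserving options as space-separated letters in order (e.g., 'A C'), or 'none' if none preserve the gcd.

Old gcd = 1; gcd of others (without N[0]) = 7
New gcd for candidate v: gcd(7, v). Preserves old gcd iff gcd(7, v) = 1.
  Option A: v=25, gcd(7,25)=1 -> preserves
  Option B: v=9, gcd(7,9)=1 -> preserves
  Option C: v=16, gcd(7,16)=1 -> preserves
  Option D: v=32, gcd(7,32)=1 -> preserves
  Option E: v=38, gcd(7,38)=1 -> preserves

Answer: A B C D E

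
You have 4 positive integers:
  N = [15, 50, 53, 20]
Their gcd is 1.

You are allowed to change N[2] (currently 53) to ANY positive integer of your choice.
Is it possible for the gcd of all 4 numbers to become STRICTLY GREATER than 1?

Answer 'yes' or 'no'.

Current gcd = 1
gcd of all OTHER numbers (without N[2]=53): gcd([15, 50, 20]) = 5
The new gcd after any change is gcd(5, new_value).
This can be at most 5.
Since 5 > old gcd 1, the gcd CAN increase (e.g., set N[2] = 5).

Answer: yes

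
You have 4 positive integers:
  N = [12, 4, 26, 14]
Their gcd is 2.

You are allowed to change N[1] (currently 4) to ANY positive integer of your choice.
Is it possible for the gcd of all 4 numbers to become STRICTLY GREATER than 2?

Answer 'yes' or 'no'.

Current gcd = 2
gcd of all OTHER numbers (without N[1]=4): gcd([12, 26, 14]) = 2
The new gcd after any change is gcd(2, new_value).
This can be at most 2.
Since 2 = old gcd 2, the gcd can only stay the same or decrease.

Answer: no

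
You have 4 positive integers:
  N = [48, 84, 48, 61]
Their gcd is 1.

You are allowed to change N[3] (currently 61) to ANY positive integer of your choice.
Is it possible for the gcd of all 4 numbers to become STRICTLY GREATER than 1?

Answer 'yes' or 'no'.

Answer: yes

Derivation:
Current gcd = 1
gcd of all OTHER numbers (without N[3]=61): gcd([48, 84, 48]) = 12
The new gcd after any change is gcd(12, new_value).
This can be at most 12.
Since 12 > old gcd 1, the gcd CAN increase (e.g., set N[3] = 12).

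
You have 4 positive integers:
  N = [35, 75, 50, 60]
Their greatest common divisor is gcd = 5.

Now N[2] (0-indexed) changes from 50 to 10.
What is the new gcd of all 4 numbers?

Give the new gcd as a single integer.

Numbers: [35, 75, 50, 60], gcd = 5
Change: index 2, 50 -> 10
gcd of the OTHER numbers (without index 2): gcd([35, 75, 60]) = 5
New gcd = gcd(g_others, new_val) = gcd(5, 10) = 5

Answer: 5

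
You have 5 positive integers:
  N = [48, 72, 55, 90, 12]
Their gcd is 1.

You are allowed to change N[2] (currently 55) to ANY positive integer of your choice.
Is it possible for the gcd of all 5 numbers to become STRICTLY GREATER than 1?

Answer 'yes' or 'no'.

Current gcd = 1
gcd of all OTHER numbers (without N[2]=55): gcd([48, 72, 90, 12]) = 6
The new gcd after any change is gcd(6, new_value).
This can be at most 6.
Since 6 > old gcd 1, the gcd CAN increase (e.g., set N[2] = 6).

Answer: yes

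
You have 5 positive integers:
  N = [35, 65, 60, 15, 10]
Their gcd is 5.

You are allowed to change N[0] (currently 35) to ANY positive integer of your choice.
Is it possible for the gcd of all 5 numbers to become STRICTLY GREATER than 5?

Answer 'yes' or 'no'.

Answer: no

Derivation:
Current gcd = 5
gcd of all OTHER numbers (without N[0]=35): gcd([65, 60, 15, 10]) = 5
The new gcd after any change is gcd(5, new_value).
This can be at most 5.
Since 5 = old gcd 5, the gcd can only stay the same or decrease.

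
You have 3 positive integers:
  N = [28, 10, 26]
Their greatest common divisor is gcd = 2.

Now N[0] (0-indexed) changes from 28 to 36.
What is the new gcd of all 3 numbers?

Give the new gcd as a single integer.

Numbers: [28, 10, 26], gcd = 2
Change: index 0, 28 -> 36
gcd of the OTHER numbers (without index 0): gcd([10, 26]) = 2
New gcd = gcd(g_others, new_val) = gcd(2, 36) = 2

Answer: 2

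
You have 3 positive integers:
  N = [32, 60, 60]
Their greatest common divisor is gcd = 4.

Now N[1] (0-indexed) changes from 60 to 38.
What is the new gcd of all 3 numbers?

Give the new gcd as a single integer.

Answer: 2

Derivation:
Numbers: [32, 60, 60], gcd = 4
Change: index 1, 60 -> 38
gcd of the OTHER numbers (without index 1): gcd([32, 60]) = 4
New gcd = gcd(g_others, new_val) = gcd(4, 38) = 2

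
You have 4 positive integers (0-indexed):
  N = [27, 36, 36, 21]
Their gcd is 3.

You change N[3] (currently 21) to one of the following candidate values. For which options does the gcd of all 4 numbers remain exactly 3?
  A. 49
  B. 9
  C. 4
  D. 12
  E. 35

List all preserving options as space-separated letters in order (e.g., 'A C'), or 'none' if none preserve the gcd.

Answer: D

Derivation:
Old gcd = 3; gcd of others (without N[3]) = 9
New gcd for candidate v: gcd(9, v). Preserves old gcd iff gcd(9, v) = 3.
  Option A: v=49, gcd(9,49)=1 -> changes
  Option B: v=9, gcd(9,9)=9 -> changes
  Option C: v=4, gcd(9,4)=1 -> changes
  Option D: v=12, gcd(9,12)=3 -> preserves
  Option E: v=35, gcd(9,35)=1 -> changes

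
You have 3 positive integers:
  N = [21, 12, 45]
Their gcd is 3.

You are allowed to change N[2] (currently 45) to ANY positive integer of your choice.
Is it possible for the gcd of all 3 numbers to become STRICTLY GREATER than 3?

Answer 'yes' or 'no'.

Current gcd = 3
gcd of all OTHER numbers (without N[2]=45): gcd([21, 12]) = 3
The new gcd after any change is gcd(3, new_value).
This can be at most 3.
Since 3 = old gcd 3, the gcd can only stay the same or decrease.

Answer: no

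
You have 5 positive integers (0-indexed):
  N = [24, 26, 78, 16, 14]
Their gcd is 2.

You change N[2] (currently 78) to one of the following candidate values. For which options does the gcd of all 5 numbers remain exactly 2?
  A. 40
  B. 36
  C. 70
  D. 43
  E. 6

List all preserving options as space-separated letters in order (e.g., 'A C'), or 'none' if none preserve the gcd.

Answer: A B C E

Derivation:
Old gcd = 2; gcd of others (without N[2]) = 2
New gcd for candidate v: gcd(2, v). Preserves old gcd iff gcd(2, v) = 2.
  Option A: v=40, gcd(2,40)=2 -> preserves
  Option B: v=36, gcd(2,36)=2 -> preserves
  Option C: v=70, gcd(2,70)=2 -> preserves
  Option D: v=43, gcd(2,43)=1 -> changes
  Option E: v=6, gcd(2,6)=2 -> preserves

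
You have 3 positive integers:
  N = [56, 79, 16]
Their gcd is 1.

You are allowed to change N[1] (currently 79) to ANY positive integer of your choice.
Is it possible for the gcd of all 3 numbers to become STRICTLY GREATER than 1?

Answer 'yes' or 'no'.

Current gcd = 1
gcd of all OTHER numbers (without N[1]=79): gcd([56, 16]) = 8
The new gcd after any change is gcd(8, new_value).
This can be at most 8.
Since 8 > old gcd 1, the gcd CAN increase (e.g., set N[1] = 8).

Answer: yes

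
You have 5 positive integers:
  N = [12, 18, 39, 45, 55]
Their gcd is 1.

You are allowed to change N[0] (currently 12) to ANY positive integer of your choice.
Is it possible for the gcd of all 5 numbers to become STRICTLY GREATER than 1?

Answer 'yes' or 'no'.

Answer: no

Derivation:
Current gcd = 1
gcd of all OTHER numbers (without N[0]=12): gcd([18, 39, 45, 55]) = 1
The new gcd after any change is gcd(1, new_value).
This can be at most 1.
Since 1 = old gcd 1, the gcd can only stay the same or decrease.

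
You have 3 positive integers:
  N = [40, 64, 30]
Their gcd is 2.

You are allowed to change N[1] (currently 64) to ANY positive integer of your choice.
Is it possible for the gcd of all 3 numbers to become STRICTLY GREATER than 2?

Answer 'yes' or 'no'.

Answer: yes

Derivation:
Current gcd = 2
gcd of all OTHER numbers (without N[1]=64): gcd([40, 30]) = 10
The new gcd after any change is gcd(10, new_value).
This can be at most 10.
Since 10 > old gcd 2, the gcd CAN increase (e.g., set N[1] = 10).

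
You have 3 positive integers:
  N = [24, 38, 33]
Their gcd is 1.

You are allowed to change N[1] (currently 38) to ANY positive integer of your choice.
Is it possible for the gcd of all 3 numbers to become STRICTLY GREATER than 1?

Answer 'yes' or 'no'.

Answer: yes

Derivation:
Current gcd = 1
gcd of all OTHER numbers (without N[1]=38): gcd([24, 33]) = 3
The new gcd after any change is gcd(3, new_value).
This can be at most 3.
Since 3 > old gcd 1, the gcd CAN increase (e.g., set N[1] = 3).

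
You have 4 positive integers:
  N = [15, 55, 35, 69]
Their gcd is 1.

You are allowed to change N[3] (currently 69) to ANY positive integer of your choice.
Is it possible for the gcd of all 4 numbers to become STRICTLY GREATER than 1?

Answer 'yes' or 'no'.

Answer: yes

Derivation:
Current gcd = 1
gcd of all OTHER numbers (without N[3]=69): gcd([15, 55, 35]) = 5
The new gcd after any change is gcd(5, new_value).
This can be at most 5.
Since 5 > old gcd 1, the gcd CAN increase (e.g., set N[3] = 5).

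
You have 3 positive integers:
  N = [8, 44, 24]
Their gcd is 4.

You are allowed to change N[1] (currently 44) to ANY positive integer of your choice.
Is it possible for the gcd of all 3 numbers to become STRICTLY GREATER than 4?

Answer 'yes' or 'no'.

Answer: yes

Derivation:
Current gcd = 4
gcd of all OTHER numbers (without N[1]=44): gcd([8, 24]) = 8
The new gcd after any change is gcd(8, new_value).
This can be at most 8.
Since 8 > old gcd 4, the gcd CAN increase (e.g., set N[1] = 8).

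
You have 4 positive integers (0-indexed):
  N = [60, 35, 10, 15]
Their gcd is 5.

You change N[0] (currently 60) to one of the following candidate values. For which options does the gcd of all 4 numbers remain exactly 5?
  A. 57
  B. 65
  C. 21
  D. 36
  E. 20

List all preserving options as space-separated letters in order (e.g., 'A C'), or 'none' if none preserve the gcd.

Answer: B E

Derivation:
Old gcd = 5; gcd of others (without N[0]) = 5
New gcd for candidate v: gcd(5, v). Preserves old gcd iff gcd(5, v) = 5.
  Option A: v=57, gcd(5,57)=1 -> changes
  Option B: v=65, gcd(5,65)=5 -> preserves
  Option C: v=21, gcd(5,21)=1 -> changes
  Option D: v=36, gcd(5,36)=1 -> changes
  Option E: v=20, gcd(5,20)=5 -> preserves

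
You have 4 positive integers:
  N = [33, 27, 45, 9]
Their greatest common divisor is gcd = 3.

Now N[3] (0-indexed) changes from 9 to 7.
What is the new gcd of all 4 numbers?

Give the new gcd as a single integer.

Answer: 1

Derivation:
Numbers: [33, 27, 45, 9], gcd = 3
Change: index 3, 9 -> 7
gcd of the OTHER numbers (without index 3): gcd([33, 27, 45]) = 3
New gcd = gcd(g_others, new_val) = gcd(3, 7) = 1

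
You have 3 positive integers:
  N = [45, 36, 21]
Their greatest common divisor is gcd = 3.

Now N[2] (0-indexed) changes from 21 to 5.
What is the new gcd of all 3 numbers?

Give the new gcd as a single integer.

Answer: 1

Derivation:
Numbers: [45, 36, 21], gcd = 3
Change: index 2, 21 -> 5
gcd of the OTHER numbers (without index 2): gcd([45, 36]) = 9
New gcd = gcd(g_others, new_val) = gcd(9, 5) = 1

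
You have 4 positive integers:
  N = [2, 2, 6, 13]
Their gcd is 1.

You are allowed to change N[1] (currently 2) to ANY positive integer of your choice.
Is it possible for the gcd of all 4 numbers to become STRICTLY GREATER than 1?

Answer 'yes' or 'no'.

Current gcd = 1
gcd of all OTHER numbers (without N[1]=2): gcd([2, 6, 13]) = 1
The new gcd after any change is gcd(1, new_value).
This can be at most 1.
Since 1 = old gcd 1, the gcd can only stay the same or decrease.

Answer: no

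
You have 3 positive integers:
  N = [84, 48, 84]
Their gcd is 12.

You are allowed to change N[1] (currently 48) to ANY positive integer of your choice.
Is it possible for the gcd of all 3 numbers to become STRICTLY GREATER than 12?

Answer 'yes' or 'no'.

Answer: yes

Derivation:
Current gcd = 12
gcd of all OTHER numbers (without N[1]=48): gcd([84, 84]) = 84
The new gcd after any change is gcd(84, new_value).
This can be at most 84.
Since 84 > old gcd 12, the gcd CAN increase (e.g., set N[1] = 84).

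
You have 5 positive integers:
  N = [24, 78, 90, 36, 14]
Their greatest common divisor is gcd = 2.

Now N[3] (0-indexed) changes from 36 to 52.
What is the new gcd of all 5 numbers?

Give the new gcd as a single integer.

Answer: 2

Derivation:
Numbers: [24, 78, 90, 36, 14], gcd = 2
Change: index 3, 36 -> 52
gcd of the OTHER numbers (without index 3): gcd([24, 78, 90, 14]) = 2
New gcd = gcd(g_others, new_val) = gcd(2, 52) = 2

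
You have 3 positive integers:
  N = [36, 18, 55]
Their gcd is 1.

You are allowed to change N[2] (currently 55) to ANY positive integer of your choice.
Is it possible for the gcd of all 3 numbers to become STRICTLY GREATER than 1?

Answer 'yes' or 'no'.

Current gcd = 1
gcd of all OTHER numbers (without N[2]=55): gcd([36, 18]) = 18
The new gcd after any change is gcd(18, new_value).
This can be at most 18.
Since 18 > old gcd 1, the gcd CAN increase (e.g., set N[2] = 18).

Answer: yes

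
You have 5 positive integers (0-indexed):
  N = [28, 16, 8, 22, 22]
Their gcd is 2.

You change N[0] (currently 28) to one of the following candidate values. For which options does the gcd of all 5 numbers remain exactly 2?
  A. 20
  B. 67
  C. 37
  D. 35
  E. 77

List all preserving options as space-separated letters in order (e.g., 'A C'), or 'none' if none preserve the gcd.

Answer: A

Derivation:
Old gcd = 2; gcd of others (without N[0]) = 2
New gcd for candidate v: gcd(2, v). Preserves old gcd iff gcd(2, v) = 2.
  Option A: v=20, gcd(2,20)=2 -> preserves
  Option B: v=67, gcd(2,67)=1 -> changes
  Option C: v=37, gcd(2,37)=1 -> changes
  Option D: v=35, gcd(2,35)=1 -> changes
  Option E: v=77, gcd(2,77)=1 -> changes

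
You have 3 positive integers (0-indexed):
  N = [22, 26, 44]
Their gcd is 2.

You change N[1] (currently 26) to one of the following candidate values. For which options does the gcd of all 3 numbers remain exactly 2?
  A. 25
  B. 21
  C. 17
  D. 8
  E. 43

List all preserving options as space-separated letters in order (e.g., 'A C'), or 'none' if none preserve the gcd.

Old gcd = 2; gcd of others (without N[1]) = 22
New gcd for candidate v: gcd(22, v). Preserves old gcd iff gcd(22, v) = 2.
  Option A: v=25, gcd(22,25)=1 -> changes
  Option B: v=21, gcd(22,21)=1 -> changes
  Option C: v=17, gcd(22,17)=1 -> changes
  Option D: v=8, gcd(22,8)=2 -> preserves
  Option E: v=43, gcd(22,43)=1 -> changes

Answer: D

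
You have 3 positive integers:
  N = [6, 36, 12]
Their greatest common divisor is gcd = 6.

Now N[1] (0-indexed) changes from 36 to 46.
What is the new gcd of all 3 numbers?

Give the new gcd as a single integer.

Numbers: [6, 36, 12], gcd = 6
Change: index 1, 36 -> 46
gcd of the OTHER numbers (without index 1): gcd([6, 12]) = 6
New gcd = gcd(g_others, new_val) = gcd(6, 46) = 2

Answer: 2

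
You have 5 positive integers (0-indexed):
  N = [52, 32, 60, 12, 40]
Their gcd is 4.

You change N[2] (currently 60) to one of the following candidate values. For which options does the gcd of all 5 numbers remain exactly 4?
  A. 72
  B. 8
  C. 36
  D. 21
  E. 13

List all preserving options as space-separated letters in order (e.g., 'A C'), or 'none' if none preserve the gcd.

Answer: A B C

Derivation:
Old gcd = 4; gcd of others (without N[2]) = 4
New gcd for candidate v: gcd(4, v). Preserves old gcd iff gcd(4, v) = 4.
  Option A: v=72, gcd(4,72)=4 -> preserves
  Option B: v=8, gcd(4,8)=4 -> preserves
  Option C: v=36, gcd(4,36)=4 -> preserves
  Option D: v=21, gcd(4,21)=1 -> changes
  Option E: v=13, gcd(4,13)=1 -> changes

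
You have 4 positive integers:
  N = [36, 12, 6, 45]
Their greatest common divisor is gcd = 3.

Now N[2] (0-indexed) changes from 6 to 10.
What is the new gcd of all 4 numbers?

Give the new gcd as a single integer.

Numbers: [36, 12, 6, 45], gcd = 3
Change: index 2, 6 -> 10
gcd of the OTHER numbers (without index 2): gcd([36, 12, 45]) = 3
New gcd = gcd(g_others, new_val) = gcd(3, 10) = 1

Answer: 1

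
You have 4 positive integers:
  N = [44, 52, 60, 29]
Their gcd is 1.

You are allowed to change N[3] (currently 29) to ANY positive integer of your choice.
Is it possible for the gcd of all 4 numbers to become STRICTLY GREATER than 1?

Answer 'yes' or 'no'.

Answer: yes

Derivation:
Current gcd = 1
gcd of all OTHER numbers (without N[3]=29): gcd([44, 52, 60]) = 4
The new gcd after any change is gcd(4, new_value).
This can be at most 4.
Since 4 > old gcd 1, the gcd CAN increase (e.g., set N[3] = 4).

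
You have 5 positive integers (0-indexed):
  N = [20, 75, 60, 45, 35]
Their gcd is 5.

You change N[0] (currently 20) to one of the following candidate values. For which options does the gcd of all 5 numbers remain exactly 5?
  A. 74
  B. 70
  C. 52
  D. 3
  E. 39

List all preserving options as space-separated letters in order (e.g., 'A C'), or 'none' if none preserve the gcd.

Answer: B

Derivation:
Old gcd = 5; gcd of others (without N[0]) = 5
New gcd for candidate v: gcd(5, v). Preserves old gcd iff gcd(5, v) = 5.
  Option A: v=74, gcd(5,74)=1 -> changes
  Option B: v=70, gcd(5,70)=5 -> preserves
  Option C: v=52, gcd(5,52)=1 -> changes
  Option D: v=3, gcd(5,3)=1 -> changes
  Option E: v=39, gcd(5,39)=1 -> changes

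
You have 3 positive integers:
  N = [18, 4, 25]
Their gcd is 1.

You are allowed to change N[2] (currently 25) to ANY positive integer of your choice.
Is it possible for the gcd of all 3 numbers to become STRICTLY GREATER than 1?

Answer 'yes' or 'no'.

Answer: yes

Derivation:
Current gcd = 1
gcd of all OTHER numbers (without N[2]=25): gcd([18, 4]) = 2
The new gcd after any change is gcd(2, new_value).
This can be at most 2.
Since 2 > old gcd 1, the gcd CAN increase (e.g., set N[2] = 2).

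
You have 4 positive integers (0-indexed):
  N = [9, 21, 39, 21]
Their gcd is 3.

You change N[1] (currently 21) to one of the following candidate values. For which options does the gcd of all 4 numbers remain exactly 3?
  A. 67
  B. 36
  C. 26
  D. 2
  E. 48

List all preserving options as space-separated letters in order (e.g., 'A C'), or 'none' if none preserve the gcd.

Old gcd = 3; gcd of others (without N[1]) = 3
New gcd for candidate v: gcd(3, v). Preserves old gcd iff gcd(3, v) = 3.
  Option A: v=67, gcd(3,67)=1 -> changes
  Option B: v=36, gcd(3,36)=3 -> preserves
  Option C: v=26, gcd(3,26)=1 -> changes
  Option D: v=2, gcd(3,2)=1 -> changes
  Option E: v=48, gcd(3,48)=3 -> preserves

Answer: B E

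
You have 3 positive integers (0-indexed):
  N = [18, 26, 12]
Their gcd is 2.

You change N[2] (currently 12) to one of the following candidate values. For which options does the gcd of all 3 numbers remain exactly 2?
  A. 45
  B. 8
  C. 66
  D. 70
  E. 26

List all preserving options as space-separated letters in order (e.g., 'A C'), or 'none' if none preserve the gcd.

Old gcd = 2; gcd of others (without N[2]) = 2
New gcd for candidate v: gcd(2, v). Preserves old gcd iff gcd(2, v) = 2.
  Option A: v=45, gcd(2,45)=1 -> changes
  Option B: v=8, gcd(2,8)=2 -> preserves
  Option C: v=66, gcd(2,66)=2 -> preserves
  Option D: v=70, gcd(2,70)=2 -> preserves
  Option E: v=26, gcd(2,26)=2 -> preserves

Answer: B C D E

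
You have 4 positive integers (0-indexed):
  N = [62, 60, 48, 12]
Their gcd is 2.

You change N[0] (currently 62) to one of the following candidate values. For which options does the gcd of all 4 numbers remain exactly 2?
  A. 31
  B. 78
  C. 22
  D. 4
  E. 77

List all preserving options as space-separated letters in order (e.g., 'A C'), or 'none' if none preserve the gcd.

Answer: C

Derivation:
Old gcd = 2; gcd of others (without N[0]) = 12
New gcd for candidate v: gcd(12, v). Preserves old gcd iff gcd(12, v) = 2.
  Option A: v=31, gcd(12,31)=1 -> changes
  Option B: v=78, gcd(12,78)=6 -> changes
  Option C: v=22, gcd(12,22)=2 -> preserves
  Option D: v=4, gcd(12,4)=4 -> changes
  Option E: v=77, gcd(12,77)=1 -> changes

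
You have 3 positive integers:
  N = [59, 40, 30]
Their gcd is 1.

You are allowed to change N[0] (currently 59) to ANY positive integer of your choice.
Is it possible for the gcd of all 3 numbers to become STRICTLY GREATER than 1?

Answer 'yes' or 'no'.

Answer: yes

Derivation:
Current gcd = 1
gcd of all OTHER numbers (without N[0]=59): gcd([40, 30]) = 10
The new gcd after any change is gcd(10, new_value).
This can be at most 10.
Since 10 > old gcd 1, the gcd CAN increase (e.g., set N[0] = 10).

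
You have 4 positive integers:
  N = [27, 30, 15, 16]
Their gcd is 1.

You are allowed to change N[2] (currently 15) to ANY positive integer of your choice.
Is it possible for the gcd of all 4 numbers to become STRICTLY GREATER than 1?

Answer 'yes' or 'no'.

Answer: no

Derivation:
Current gcd = 1
gcd of all OTHER numbers (without N[2]=15): gcd([27, 30, 16]) = 1
The new gcd after any change is gcd(1, new_value).
This can be at most 1.
Since 1 = old gcd 1, the gcd can only stay the same or decrease.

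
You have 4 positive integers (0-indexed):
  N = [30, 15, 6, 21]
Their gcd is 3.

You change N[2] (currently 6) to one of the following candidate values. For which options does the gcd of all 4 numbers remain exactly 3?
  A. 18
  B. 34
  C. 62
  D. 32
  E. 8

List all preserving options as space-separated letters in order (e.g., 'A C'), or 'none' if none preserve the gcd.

Old gcd = 3; gcd of others (without N[2]) = 3
New gcd for candidate v: gcd(3, v). Preserves old gcd iff gcd(3, v) = 3.
  Option A: v=18, gcd(3,18)=3 -> preserves
  Option B: v=34, gcd(3,34)=1 -> changes
  Option C: v=62, gcd(3,62)=1 -> changes
  Option D: v=32, gcd(3,32)=1 -> changes
  Option E: v=8, gcd(3,8)=1 -> changes

Answer: A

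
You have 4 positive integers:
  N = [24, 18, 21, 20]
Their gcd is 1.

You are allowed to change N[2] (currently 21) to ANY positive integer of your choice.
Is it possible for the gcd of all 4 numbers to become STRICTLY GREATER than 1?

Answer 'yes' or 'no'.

Answer: yes

Derivation:
Current gcd = 1
gcd of all OTHER numbers (without N[2]=21): gcd([24, 18, 20]) = 2
The new gcd after any change is gcd(2, new_value).
This can be at most 2.
Since 2 > old gcd 1, the gcd CAN increase (e.g., set N[2] = 2).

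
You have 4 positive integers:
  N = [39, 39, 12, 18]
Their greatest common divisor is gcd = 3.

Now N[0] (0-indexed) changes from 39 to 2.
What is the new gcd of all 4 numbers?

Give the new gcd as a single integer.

Answer: 1

Derivation:
Numbers: [39, 39, 12, 18], gcd = 3
Change: index 0, 39 -> 2
gcd of the OTHER numbers (without index 0): gcd([39, 12, 18]) = 3
New gcd = gcd(g_others, new_val) = gcd(3, 2) = 1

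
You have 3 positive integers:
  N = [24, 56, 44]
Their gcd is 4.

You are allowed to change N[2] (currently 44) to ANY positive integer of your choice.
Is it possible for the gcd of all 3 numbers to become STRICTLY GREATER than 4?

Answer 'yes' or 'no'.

Current gcd = 4
gcd of all OTHER numbers (without N[2]=44): gcd([24, 56]) = 8
The new gcd after any change is gcd(8, new_value).
This can be at most 8.
Since 8 > old gcd 4, the gcd CAN increase (e.g., set N[2] = 8).

Answer: yes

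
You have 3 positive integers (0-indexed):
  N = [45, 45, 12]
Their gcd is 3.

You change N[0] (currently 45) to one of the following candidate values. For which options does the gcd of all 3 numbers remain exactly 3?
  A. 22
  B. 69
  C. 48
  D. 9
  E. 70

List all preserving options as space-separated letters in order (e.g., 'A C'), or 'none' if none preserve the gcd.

Answer: B C D

Derivation:
Old gcd = 3; gcd of others (without N[0]) = 3
New gcd for candidate v: gcd(3, v). Preserves old gcd iff gcd(3, v) = 3.
  Option A: v=22, gcd(3,22)=1 -> changes
  Option B: v=69, gcd(3,69)=3 -> preserves
  Option C: v=48, gcd(3,48)=3 -> preserves
  Option D: v=9, gcd(3,9)=3 -> preserves
  Option E: v=70, gcd(3,70)=1 -> changes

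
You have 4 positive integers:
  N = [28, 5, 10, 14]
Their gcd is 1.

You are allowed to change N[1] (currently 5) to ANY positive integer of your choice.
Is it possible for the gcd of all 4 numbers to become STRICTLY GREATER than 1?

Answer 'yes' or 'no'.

Current gcd = 1
gcd of all OTHER numbers (without N[1]=5): gcd([28, 10, 14]) = 2
The new gcd after any change is gcd(2, new_value).
This can be at most 2.
Since 2 > old gcd 1, the gcd CAN increase (e.g., set N[1] = 2).

Answer: yes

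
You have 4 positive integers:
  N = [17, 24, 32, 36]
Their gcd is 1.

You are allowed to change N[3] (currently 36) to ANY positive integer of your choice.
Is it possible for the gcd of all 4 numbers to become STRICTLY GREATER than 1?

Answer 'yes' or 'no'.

Current gcd = 1
gcd of all OTHER numbers (without N[3]=36): gcd([17, 24, 32]) = 1
The new gcd after any change is gcd(1, new_value).
This can be at most 1.
Since 1 = old gcd 1, the gcd can only stay the same or decrease.

Answer: no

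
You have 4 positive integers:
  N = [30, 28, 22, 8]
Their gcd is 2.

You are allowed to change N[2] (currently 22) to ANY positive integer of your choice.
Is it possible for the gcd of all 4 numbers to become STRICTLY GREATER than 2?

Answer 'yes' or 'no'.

Current gcd = 2
gcd of all OTHER numbers (without N[2]=22): gcd([30, 28, 8]) = 2
The new gcd after any change is gcd(2, new_value).
This can be at most 2.
Since 2 = old gcd 2, the gcd can only stay the same or decrease.

Answer: no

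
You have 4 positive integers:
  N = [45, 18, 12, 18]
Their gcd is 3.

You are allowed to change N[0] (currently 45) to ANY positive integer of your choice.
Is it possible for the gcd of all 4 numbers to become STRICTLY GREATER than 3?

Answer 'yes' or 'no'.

Answer: yes

Derivation:
Current gcd = 3
gcd of all OTHER numbers (without N[0]=45): gcd([18, 12, 18]) = 6
The new gcd after any change is gcd(6, new_value).
This can be at most 6.
Since 6 > old gcd 3, the gcd CAN increase (e.g., set N[0] = 6).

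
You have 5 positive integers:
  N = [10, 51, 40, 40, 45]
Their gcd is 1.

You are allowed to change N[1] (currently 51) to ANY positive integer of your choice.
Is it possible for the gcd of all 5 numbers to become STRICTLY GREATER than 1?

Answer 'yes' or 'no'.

Answer: yes

Derivation:
Current gcd = 1
gcd of all OTHER numbers (without N[1]=51): gcd([10, 40, 40, 45]) = 5
The new gcd after any change is gcd(5, new_value).
This can be at most 5.
Since 5 > old gcd 1, the gcd CAN increase (e.g., set N[1] = 5).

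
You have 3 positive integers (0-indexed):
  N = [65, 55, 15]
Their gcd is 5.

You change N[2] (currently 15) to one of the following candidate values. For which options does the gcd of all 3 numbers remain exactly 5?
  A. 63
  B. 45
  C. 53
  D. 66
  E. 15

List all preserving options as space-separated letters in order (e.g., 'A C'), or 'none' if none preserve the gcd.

Old gcd = 5; gcd of others (without N[2]) = 5
New gcd for candidate v: gcd(5, v). Preserves old gcd iff gcd(5, v) = 5.
  Option A: v=63, gcd(5,63)=1 -> changes
  Option B: v=45, gcd(5,45)=5 -> preserves
  Option C: v=53, gcd(5,53)=1 -> changes
  Option D: v=66, gcd(5,66)=1 -> changes
  Option E: v=15, gcd(5,15)=5 -> preserves

Answer: B E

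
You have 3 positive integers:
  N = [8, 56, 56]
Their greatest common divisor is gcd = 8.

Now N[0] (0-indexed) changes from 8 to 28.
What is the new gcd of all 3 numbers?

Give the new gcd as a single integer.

Numbers: [8, 56, 56], gcd = 8
Change: index 0, 8 -> 28
gcd of the OTHER numbers (without index 0): gcd([56, 56]) = 56
New gcd = gcd(g_others, new_val) = gcd(56, 28) = 28

Answer: 28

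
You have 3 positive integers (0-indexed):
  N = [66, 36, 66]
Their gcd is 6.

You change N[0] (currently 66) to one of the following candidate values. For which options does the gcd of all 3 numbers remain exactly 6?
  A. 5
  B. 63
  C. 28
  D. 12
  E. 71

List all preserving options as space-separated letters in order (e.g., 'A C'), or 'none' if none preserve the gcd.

Answer: D

Derivation:
Old gcd = 6; gcd of others (without N[0]) = 6
New gcd for candidate v: gcd(6, v). Preserves old gcd iff gcd(6, v) = 6.
  Option A: v=5, gcd(6,5)=1 -> changes
  Option B: v=63, gcd(6,63)=3 -> changes
  Option C: v=28, gcd(6,28)=2 -> changes
  Option D: v=12, gcd(6,12)=6 -> preserves
  Option E: v=71, gcd(6,71)=1 -> changes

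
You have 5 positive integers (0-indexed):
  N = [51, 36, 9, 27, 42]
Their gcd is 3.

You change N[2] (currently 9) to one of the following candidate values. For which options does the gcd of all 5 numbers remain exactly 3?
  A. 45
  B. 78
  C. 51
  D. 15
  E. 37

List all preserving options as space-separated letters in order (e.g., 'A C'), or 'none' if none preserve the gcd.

Answer: A B C D

Derivation:
Old gcd = 3; gcd of others (without N[2]) = 3
New gcd for candidate v: gcd(3, v). Preserves old gcd iff gcd(3, v) = 3.
  Option A: v=45, gcd(3,45)=3 -> preserves
  Option B: v=78, gcd(3,78)=3 -> preserves
  Option C: v=51, gcd(3,51)=3 -> preserves
  Option D: v=15, gcd(3,15)=3 -> preserves
  Option E: v=37, gcd(3,37)=1 -> changes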